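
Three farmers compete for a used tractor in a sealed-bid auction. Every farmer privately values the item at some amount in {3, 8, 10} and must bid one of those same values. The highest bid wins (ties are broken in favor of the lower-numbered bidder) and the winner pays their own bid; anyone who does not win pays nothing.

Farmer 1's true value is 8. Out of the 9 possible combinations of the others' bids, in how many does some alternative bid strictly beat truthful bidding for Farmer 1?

Others bid (3, 3): truth gives 0; bid 3 gives 5 > 0. Violating.
Others bid (3, 8): truth gives 0; no alternative beats it.
Others bid (3, 10): truth gives 0; no alternative beats it.
(Checking all 9 profiles: 1 has a profitable deviation, 8 do not.)

1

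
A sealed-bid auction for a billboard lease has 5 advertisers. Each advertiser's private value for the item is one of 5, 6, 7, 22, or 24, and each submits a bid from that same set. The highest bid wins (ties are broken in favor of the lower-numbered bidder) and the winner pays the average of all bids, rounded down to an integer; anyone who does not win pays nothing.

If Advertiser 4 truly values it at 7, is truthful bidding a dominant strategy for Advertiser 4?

Yes

Check each profile of the others' bids and compare truth against every alternative bid.
Others bid (5, 5, 5, 7): truth gives 2, best alternative gives 0.
Others bid (5, 5, 6, 5): truth gives 2, best alternative gives 0.
Others bid (5, 5, 6, 6): truth gives 2, best alternative gives 0.
Others bid (5, 6, 5, 5): truth gives 2, best alternative gives 0.
Others bid (5, 6, 5, 6): truth gives 2, best alternative gives 0.
Others bid (5, 6, 6, 5): truth gives 2, best alternative gives 0.
(Remaining 619 profiles checked similarly; truth is weakly best in each.)
In every case the truthful bid is at least as good as any alternative, so it is a dominant strategy.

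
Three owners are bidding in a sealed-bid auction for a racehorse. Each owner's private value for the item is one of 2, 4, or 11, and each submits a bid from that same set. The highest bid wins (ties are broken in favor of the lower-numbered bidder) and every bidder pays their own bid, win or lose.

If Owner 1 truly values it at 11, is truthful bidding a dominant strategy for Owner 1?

Consider the case where Owner 2 bids 2 and Owner 3 bids 2.
Truthful bid 11: wins, pays 11, utility 11 - 11 = 0.
Bid 2 instead: wins, pays 2, utility 11 - 2 = 9.
Since 9 > 0, bidding 2 is strictly better here, so truthful bidding is not dominant.

No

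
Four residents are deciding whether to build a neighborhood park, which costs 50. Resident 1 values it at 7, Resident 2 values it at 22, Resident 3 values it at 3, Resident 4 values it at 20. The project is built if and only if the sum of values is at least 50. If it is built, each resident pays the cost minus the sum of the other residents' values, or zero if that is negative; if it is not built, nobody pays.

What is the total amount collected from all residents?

44

Total value 52 ≥ cost 50, so it is built.
Resident 1: others sum to 45; max(0, 50 - 45) = 5.
Resident 2: others sum to 30; max(0, 50 - 30) = 20.
Resident 3: others sum to 49; max(0, 50 - 49) = 1.
Resident 4: others sum to 32; max(0, 50 - 32) = 18.
Total collected = 5 + 20 + 1 + 18 = 44.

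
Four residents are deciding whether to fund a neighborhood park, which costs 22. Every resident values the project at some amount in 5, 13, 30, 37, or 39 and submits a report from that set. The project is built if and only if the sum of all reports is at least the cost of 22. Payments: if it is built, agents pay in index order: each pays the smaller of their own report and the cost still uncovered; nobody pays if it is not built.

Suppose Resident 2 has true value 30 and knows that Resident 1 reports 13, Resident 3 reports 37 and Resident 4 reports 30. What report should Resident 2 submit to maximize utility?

Report 5: project built, pays 5, utility 30 - 5 = 25.
Report 13: project built, pays 9, utility 30 - 9 = 21.
Report 30: project built, pays 9, utility 30 - 9 = 21.
Report 37: project built, pays 9, utility 30 - 9 = 21.
Report 39: project built, pays 9, utility 30 - 9 = 21.
The best choice is 5 with utility 25.

5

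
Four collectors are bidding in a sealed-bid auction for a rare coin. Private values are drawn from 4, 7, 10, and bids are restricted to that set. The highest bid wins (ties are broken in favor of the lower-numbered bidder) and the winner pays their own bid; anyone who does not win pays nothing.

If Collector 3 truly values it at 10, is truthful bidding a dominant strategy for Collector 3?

No

Consider the case where Collector 1 bids 4, Collector 2 bids 4 and Collector 4 bids 4.
Truthful bid 10: wins, pays 10, utility 10 - 10 = 0.
Bid 7 instead: wins, pays 7, utility 10 - 7 = 3.
Since 3 > 0, bidding 7 is strictly better here, so truthful bidding is not dominant.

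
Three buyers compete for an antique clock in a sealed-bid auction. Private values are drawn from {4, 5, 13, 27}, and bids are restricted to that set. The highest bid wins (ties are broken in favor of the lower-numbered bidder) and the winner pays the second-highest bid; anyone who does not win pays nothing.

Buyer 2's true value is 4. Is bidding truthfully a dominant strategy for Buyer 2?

Check each profile of the others' bids and compare truth against every alternative bid.
Others bid (4, 5): truth gives 0, best alternative gives -1.
Others bid (4, 4): truth gives 0, best alternative gives 0.
Others bid (4, 13): truth gives 0, best alternative gives 0.
Others bid (4, 27): truth gives 0, best alternative gives 0.
Others bid (5, 4): truth gives 0, best alternative gives 0.
Others bid (5, 5): truth gives 0, best alternative gives 0.
(Remaining 10 profiles checked similarly; truth is weakly best in each.)
In every case the truthful bid is at least as good as any alternative, so it is a dominant strategy.

Yes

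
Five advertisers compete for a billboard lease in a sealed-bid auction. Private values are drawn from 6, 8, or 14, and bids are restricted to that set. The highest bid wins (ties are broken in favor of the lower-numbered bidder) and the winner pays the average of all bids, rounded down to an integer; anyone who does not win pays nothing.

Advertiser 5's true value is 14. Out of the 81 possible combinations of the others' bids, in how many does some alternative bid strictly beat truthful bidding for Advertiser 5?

1

Others bid (6, 6, 6, 6): truth gives 7; bid 8 gives 8 > 7. Violating.
Others bid (6, 6, 6, 8): truth gives 6; no alternative beats it.
Others bid (6, 6, 6, 14): truth gives 0; no alternative beats it.
(Checking all 81 profiles: 1 has a profitable deviation, 80 do not.)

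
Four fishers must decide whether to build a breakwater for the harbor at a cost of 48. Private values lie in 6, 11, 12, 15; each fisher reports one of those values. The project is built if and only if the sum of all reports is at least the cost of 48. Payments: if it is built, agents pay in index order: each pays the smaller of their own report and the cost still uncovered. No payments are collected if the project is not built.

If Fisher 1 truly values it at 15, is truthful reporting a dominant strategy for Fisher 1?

No

Consider the case where Fisher 2 reports 6, Fisher 3 reports 15 and Fisher 4 reports 15.
Truthful report 15: project built, pays 15, utility 15 - 15 = 0.
Report 12 instead: project built, pays 12, utility 15 - 12 = 3.
Since 3 > 0, reporting 12 is strictly better here, so truthful reporting is not dominant.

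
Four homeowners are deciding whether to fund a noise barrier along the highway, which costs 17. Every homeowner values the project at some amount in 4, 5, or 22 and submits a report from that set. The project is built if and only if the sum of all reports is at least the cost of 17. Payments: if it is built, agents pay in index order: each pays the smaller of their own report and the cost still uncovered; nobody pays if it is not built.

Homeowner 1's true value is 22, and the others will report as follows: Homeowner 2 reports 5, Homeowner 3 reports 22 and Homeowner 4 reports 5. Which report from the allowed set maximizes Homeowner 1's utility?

Report 4: project built, pays 4, utility 22 - 4 = 18.
Report 5: project built, pays 5, utility 22 - 5 = 17.
Report 22: project built, pays 17, utility 22 - 17 = 5.
The best choice is 4 with utility 18.

4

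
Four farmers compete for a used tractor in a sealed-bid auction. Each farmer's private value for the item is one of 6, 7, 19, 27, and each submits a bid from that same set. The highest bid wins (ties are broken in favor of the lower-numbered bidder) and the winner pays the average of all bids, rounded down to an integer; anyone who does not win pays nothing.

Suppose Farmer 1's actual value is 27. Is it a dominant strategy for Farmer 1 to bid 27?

No

Consider the case where Farmer 2 bids 6, Farmer 3 bids 6 and Farmer 4 bids 6.
Truthful bid 27: wins, pays 11, utility 27 - 11 = 16.
Bid 6 instead: wins, pays 6, utility 27 - 6 = 21.
Since 21 > 16, bidding 6 is strictly better here, so truthful bidding is not dominant.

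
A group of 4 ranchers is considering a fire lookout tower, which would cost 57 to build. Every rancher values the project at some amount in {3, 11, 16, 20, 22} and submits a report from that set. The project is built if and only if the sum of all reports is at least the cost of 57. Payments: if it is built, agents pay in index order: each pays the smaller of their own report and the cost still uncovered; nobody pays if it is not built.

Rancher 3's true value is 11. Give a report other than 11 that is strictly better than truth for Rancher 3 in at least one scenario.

Suppose Rancher 1 reports 11, Rancher 2 reports 22 and Rancher 4 reports 22.
Report 11: project built, pays 11, utility 11 - 11 = 0.
Report 3: project built, pays 3, utility 11 - 3 = 8.
So reporting 3 beats truth here (8 > 0).

3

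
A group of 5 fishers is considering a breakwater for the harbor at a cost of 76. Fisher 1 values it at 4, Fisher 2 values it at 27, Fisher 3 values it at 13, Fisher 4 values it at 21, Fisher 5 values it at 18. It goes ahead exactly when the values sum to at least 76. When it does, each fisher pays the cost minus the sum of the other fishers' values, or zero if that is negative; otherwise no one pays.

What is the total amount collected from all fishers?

51

Total value 83 ≥ cost 76, so it is built.
Fisher 1: others sum to 79; max(0, 76 - 79) = 0.
Fisher 2: others sum to 56; max(0, 76 - 56) = 20.
Fisher 3: others sum to 70; max(0, 76 - 70) = 6.
Fisher 4: others sum to 62; max(0, 76 - 62) = 14.
Fisher 5: others sum to 65; max(0, 76 - 65) = 11.
Total collected = 0 + 20 + 6 + 14 + 11 = 51.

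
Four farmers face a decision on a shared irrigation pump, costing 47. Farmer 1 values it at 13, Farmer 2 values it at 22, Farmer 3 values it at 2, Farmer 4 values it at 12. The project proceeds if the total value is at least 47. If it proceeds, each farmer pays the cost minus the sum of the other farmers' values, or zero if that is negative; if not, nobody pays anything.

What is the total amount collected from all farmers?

Total value 49 ≥ cost 47, so it is built.
Farmer 1: others sum to 36; max(0, 47 - 36) = 11.
Farmer 2: others sum to 27; max(0, 47 - 27) = 20.
Farmer 3: others sum to 47; max(0, 47 - 47) = 0.
Farmer 4: others sum to 37; max(0, 47 - 37) = 10.
Total collected = 11 + 20 + 0 + 10 = 41.

41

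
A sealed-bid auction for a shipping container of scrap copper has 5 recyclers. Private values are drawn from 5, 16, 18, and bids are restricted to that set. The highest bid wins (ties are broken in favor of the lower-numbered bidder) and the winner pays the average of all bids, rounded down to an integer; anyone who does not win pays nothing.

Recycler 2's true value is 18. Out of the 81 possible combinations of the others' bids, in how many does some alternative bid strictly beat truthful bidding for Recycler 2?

Others bid (5, 5, 16, 16): truth gives 6; bid 16 gives 7 > 6. Violating.
Others bid (5, 16, 5, 16): truth gives 6; bid 16 gives 7 > 6. Violating.
Others bid (5, 16, 16, 5): truth gives 6; bid 16 gives 7 > 6. Violating.
Others bid (5, 16, 16, 16): truth gives 4; bid 16 gives 5 > 4. Violating.
Others bid (5, 5, 5, 5): truth gives 11; no alternative beats it.
Others bid (5, 5, 5, 16): truth gives 9; no alternative beats it.
(Checking all 81 profiles: 4 have a profitable deviation, 77 do not.)

4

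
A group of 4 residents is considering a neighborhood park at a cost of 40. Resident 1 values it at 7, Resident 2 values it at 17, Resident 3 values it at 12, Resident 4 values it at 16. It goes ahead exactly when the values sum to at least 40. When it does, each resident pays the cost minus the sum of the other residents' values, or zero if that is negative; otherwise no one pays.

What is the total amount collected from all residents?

9

Total value 52 ≥ cost 40, so it is built.
Resident 1: others sum to 45; max(0, 40 - 45) = 0.
Resident 2: others sum to 35; max(0, 40 - 35) = 5.
Resident 3: others sum to 40; max(0, 40 - 40) = 0.
Resident 4: others sum to 36; max(0, 40 - 36) = 4.
Total collected = 0 + 5 + 0 + 4 = 9.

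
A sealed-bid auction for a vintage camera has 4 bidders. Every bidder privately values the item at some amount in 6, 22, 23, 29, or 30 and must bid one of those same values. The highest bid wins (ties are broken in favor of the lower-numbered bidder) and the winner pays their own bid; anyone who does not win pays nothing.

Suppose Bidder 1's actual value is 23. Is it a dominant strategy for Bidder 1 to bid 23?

Consider the case where Bidder 2 bids 6, Bidder 3 bids 6 and Bidder 4 bids 6.
Truthful bid 23: wins, pays 23, utility 23 - 23 = 0.
Bid 6 instead: wins, pays 6, utility 23 - 6 = 17.
Since 17 > 0, bidding 6 is strictly better here, so truthful bidding is not dominant.

No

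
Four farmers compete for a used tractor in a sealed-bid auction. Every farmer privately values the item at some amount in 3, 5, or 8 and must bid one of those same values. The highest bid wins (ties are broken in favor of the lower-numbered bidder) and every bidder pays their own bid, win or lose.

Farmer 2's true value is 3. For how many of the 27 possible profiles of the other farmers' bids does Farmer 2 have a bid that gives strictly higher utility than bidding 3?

4

Others bid (3, 3, 3): truth gives -3; bid 5 gives -2 > -3. Violating.
Others bid (3, 3, 5): truth gives -3; bid 5 gives -2 > -3. Violating.
Others bid (3, 5, 3): truth gives -3; bid 5 gives -2 > -3. Violating.
Others bid (3, 5, 5): truth gives -3; bid 5 gives -2 > -3. Violating.
Others bid (3, 3, 8): truth gives -3; no alternative beats it.
Others bid (3, 5, 8): truth gives -3; no alternative beats it.
(Checking all 27 profiles: 4 have a profitable deviation, 23 do not.)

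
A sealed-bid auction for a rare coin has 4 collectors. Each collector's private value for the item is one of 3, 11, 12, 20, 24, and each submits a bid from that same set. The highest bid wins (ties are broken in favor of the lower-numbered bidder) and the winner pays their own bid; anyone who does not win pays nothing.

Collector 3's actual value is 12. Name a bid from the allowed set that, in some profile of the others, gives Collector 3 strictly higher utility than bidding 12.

11

Suppose Collector 1 bids 3, Collector 2 bids 3 and Collector 4 bids 3.
Bid 12: wins, pays 12, utility 12 - 12 = 0.
Bid 11: wins, pays 11, utility 12 - 11 = 1.
So bidding 11 beats truth here (1 > 0).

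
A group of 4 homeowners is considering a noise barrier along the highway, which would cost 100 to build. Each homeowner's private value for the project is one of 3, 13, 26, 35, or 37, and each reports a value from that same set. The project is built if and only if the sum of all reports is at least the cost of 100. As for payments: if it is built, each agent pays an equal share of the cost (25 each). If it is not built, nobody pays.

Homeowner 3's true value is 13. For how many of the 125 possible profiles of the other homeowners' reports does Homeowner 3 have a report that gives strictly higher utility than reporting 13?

Others report (13, 37, 37): truth gives -12; report 3 gives 0 > -12. Violating.
Others report (26, 26, 35): truth gives -12; report 3 gives 0 > -12. Violating.
Others report (26, 26, 37): truth gives -12; report 3 gives 0 > -12. Violating.
Others report (26, 35, 26): truth gives -12; report 3 gives 0 > -12. Violating.
Others report (3, 3, 3): truth gives 0; no alternative beats it.
Others report (3, 3, 13): truth gives 0; no alternative beats it.
(Checking all 125 profiles: 12 have a profitable deviation, 113 do not.)

12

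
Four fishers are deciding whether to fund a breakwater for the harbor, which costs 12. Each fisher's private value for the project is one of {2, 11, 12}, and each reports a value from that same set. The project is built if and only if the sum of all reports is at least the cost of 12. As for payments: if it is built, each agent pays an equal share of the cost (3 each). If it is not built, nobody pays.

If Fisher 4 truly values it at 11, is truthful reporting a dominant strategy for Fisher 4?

Yes

Check each profile of the others' reports and compare truth against every alternative report.
Others report (2, 2, 2): truth gives 8, best alternative gives 8.
Others report (2, 2, 11): truth gives 8, best alternative gives 8.
Others report (2, 2, 12): truth gives 8, best alternative gives 8.
Others report (2, 11, 2): truth gives 8, best alternative gives 8.
Others report (2, 11, 11): truth gives 8, best alternative gives 8.
Others report (2, 11, 12): truth gives 8, best alternative gives 8.
(Remaining 21 profiles checked similarly; truth is weakly best in each.)
In every case the truthful report is at least as good as any alternative, so it is a dominant strategy.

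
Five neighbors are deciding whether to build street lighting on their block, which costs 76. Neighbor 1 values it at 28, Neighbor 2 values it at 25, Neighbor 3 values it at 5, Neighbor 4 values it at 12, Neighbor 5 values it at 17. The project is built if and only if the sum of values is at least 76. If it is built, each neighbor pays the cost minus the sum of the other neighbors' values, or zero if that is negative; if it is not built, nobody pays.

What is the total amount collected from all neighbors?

Total value 87 ≥ cost 76, so it is built.
Neighbor 1: others sum to 59; max(0, 76 - 59) = 17.
Neighbor 2: others sum to 62; max(0, 76 - 62) = 14.
Neighbor 3: others sum to 82; max(0, 76 - 82) = 0.
Neighbor 4: others sum to 75; max(0, 76 - 75) = 1.
Neighbor 5: others sum to 70; max(0, 76 - 70) = 6.
Total collected = 17 + 14 + 0 + 1 + 6 = 38.

38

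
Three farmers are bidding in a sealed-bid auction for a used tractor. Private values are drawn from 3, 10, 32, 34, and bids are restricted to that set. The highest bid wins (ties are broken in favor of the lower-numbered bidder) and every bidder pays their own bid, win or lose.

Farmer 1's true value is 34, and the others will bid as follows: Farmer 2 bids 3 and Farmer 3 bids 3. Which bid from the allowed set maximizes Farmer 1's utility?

3

Bid 3: wins, pays 3, utility 34 - 3 = 31.
Bid 10: wins, pays 10, utility 34 - 10 = 24.
Bid 32: wins, pays 32, utility 34 - 32 = 2.
Bid 34: wins, pays 34, utility 34 - 34 = 0.
The best choice is 3 with utility 31.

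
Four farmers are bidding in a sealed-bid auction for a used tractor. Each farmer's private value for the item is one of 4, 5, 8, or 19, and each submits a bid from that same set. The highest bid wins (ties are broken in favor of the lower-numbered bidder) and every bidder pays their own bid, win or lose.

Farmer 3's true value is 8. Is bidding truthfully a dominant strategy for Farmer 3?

No

Consider the case where Farmer 1 bids 4, Farmer 2 bids 4 and Farmer 4 bids 4.
Truthful bid 8: wins, pays 8, utility 8 - 8 = 0.
Bid 5 instead: wins, pays 5, utility 8 - 5 = 3.
Since 3 > 0, bidding 5 is strictly better here, so truthful bidding is not dominant.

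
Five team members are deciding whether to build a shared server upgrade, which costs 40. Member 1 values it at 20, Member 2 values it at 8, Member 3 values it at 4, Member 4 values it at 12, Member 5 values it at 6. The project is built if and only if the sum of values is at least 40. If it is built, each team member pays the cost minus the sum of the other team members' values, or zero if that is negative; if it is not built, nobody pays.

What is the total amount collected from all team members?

Total value 50 ≥ cost 40, so it is built.
Member 1: others sum to 30; max(0, 40 - 30) = 10.
Member 2: others sum to 42; max(0, 40 - 42) = 0.
Member 3: others sum to 46; max(0, 40 - 46) = 0.
Member 4: others sum to 38; max(0, 40 - 38) = 2.
Member 5: others sum to 44; max(0, 40 - 44) = 0.
Total collected = 10 + 0 + 0 + 2 + 0 = 12.

12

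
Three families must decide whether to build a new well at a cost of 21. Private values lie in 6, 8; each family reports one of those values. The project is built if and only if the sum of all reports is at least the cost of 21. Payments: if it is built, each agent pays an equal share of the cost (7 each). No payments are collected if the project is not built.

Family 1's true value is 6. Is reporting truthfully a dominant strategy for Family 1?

Check each profile of the others' reports and compare truth against every alternative report.
Others report (6, 8): truth gives 0, best alternative gives -1.
Others report (8, 6): truth gives 0, best alternative gives -1.
Others report (8, 8): truth gives -1, best alternative gives -1.
Others report (6, 6): truth gives 0, best alternative gives 0.
In every case the truthful report is at least as good as any alternative, so it is a dominant strategy.

Yes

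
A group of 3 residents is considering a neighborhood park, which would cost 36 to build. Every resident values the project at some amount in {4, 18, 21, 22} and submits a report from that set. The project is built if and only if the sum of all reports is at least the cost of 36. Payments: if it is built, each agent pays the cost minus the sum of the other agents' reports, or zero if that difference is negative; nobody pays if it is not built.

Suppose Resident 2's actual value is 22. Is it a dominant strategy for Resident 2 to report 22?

Check each profile of the others' reports and compare truth against every alternative report.
Others report (18, 18): truth gives 22, best alternative gives 22.
Others report (18, 21): truth gives 22, best alternative gives 22.
Others report (18, 22): truth gives 22, best alternative gives 22.
Others report (21, 18): truth gives 22, best alternative gives 22.
Others report (21, 21): truth gives 22, best alternative gives 22.
Others report (21, 22): truth gives 22, best alternative gives 22.
(Remaining 10 profiles checked similarly; truth is weakly best in each.)
In every case the truthful report is at least as good as any alternative, so it is a dominant strategy.

Yes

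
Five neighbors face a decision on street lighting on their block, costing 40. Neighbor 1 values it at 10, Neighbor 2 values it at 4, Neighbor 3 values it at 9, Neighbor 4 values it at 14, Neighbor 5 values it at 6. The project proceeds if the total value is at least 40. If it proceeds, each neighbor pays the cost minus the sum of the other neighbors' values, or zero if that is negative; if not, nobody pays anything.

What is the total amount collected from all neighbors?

Total value 43 ≥ cost 40, so it is built.
Neighbor 1: others sum to 33; max(0, 40 - 33) = 7.
Neighbor 2: others sum to 39; max(0, 40 - 39) = 1.
Neighbor 3: others sum to 34; max(0, 40 - 34) = 6.
Neighbor 4: others sum to 29; max(0, 40 - 29) = 11.
Neighbor 5: others sum to 37; max(0, 40 - 37) = 3.
Total collected = 7 + 1 + 6 + 11 + 3 = 28.

28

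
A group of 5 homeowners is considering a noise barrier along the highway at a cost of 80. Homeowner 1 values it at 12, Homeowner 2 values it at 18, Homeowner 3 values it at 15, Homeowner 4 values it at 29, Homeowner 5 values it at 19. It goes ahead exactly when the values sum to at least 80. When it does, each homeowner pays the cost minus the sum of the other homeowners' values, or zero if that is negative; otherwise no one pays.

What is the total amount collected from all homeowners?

29

Total value 93 ≥ cost 80, so it is built.
Homeowner 1: others sum to 81; max(0, 80 - 81) = 0.
Homeowner 2: others sum to 75; max(0, 80 - 75) = 5.
Homeowner 3: others sum to 78; max(0, 80 - 78) = 2.
Homeowner 4: others sum to 64; max(0, 80 - 64) = 16.
Homeowner 5: others sum to 74; max(0, 80 - 74) = 6.
Total collected = 0 + 5 + 2 + 16 + 6 = 29.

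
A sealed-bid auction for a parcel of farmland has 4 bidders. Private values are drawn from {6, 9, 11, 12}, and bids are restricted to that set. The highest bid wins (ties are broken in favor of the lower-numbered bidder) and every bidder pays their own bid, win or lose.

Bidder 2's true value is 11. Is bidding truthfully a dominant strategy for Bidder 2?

No

Consider the case where Bidder 1 bids 6, Bidder 3 bids 6 and Bidder 4 bids 6.
Truthful bid 11: wins, pays 11, utility 11 - 11 = 0.
Bid 9 instead: wins, pays 9, utility 11 - 9 = 2.
Since 2 > 0, bidding 9 is strictly better here, so truthful bidding is not dominant.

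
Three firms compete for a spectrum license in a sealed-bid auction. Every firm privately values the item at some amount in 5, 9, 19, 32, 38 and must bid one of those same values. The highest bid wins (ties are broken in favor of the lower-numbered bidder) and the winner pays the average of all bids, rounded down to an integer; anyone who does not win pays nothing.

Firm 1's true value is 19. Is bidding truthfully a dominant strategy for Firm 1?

Consider the case where Firm 2 bids 5 and Firm 3 bids 5.
Truthful bid 19: wins, pays 9, utility 19 - 9 = 10.
Bid 5 instead: wins, pays 5, utility 19 - 5 = 14.
Since 14 > 10, bidding 5 is strictly better here, so truthful bidding is not dominant.

No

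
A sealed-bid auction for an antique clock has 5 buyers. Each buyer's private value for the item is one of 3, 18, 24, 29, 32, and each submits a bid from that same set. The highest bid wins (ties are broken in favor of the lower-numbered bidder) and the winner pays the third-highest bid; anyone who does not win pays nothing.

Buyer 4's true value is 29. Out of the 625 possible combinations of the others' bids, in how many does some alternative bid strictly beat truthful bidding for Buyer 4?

Others bid (3, 3, 3, 32): truth gives 0; bid 32 gives 26 > 0. Violating.
Others bid (3, 3, 18, 32): truth gives 0; bid 32 gives 11 > 0. Violating.
Others bid (3, 3, 24, 32): truth gives 0; bid 32 gives 5 > 0. Violating.
Others bid (3, 3, 29, 3): truth gives 0; bid 32 gives 26 > 0. Violating.
Others bid (3, 3, 3, 3): truth gives 26; no alternative beats it.
Others bid (3, 3, 3, 18): truth gives 26; no alternative beats it.
(Checking all 625 profiles: 108 have a profitable deviation, 517 do not.)

108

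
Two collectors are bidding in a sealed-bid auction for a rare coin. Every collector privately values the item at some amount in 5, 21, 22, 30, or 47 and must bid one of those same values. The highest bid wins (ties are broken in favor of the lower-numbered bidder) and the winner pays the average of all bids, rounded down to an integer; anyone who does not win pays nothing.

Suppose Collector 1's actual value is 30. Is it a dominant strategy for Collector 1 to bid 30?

No

Consider the case where Collector 2 bids 5.
Truthful bid 30: wins, pays 17, utility 30 - 17 = 13.
Bid 5 instead: wins, pays 5, utility 30 - 5 = 25.
Since 25 > 13, bidding 5 is strictly better here, so truthful bidding is not dominant.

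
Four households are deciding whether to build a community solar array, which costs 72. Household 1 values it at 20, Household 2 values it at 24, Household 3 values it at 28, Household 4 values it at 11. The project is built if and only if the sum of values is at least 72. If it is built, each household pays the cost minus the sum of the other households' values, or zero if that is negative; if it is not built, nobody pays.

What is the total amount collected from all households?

Total value 83 ≥ cost 72, so it is built.
Household 1: others sum to 63; max(0, 72 - 63) = 9.
Household 2: others sum to 59; max(0, 72 - 59) = 13.
Household 3: others sum to 55; max(0, 72 - 55) = 17.
Household 4: others sum to 72; max(0, 72 - 72) = 0.
Total collected = 9 + 13 + 17 + 0 = 39.

39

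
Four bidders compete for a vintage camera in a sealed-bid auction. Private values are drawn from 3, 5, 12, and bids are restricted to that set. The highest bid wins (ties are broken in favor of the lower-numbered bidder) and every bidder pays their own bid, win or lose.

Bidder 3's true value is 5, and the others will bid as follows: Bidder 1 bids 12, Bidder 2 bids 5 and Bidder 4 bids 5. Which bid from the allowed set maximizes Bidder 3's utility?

Bid 3: loses but pays 3, utility -3.
Bid 5: loses but pays 5, utility -5.
Bid 12: loses but pays 12, utility -12.
The best choice is 3 with utility -3.

3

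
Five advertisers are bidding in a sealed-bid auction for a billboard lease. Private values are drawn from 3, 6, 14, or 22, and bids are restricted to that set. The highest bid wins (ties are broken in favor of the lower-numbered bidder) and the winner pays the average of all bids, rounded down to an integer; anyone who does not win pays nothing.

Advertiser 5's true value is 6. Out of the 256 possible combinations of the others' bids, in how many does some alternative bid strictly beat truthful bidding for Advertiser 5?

4

Others bid (3, 3, 3, 6): truth gives 0; bid 14 gives 1 > 0. Violating.
Others bid (3, 3, 6, 3): truth gives 0; bid 14 gives 1 > 0. Violating.
Others bid (3, 6, 3, 3): truth gives 0; bid 14 gives 1 > 0. Violating.
Others bid (6, 3, 3, 3): truth gives 0; bid 14 gives 1 > 0. Violating.
Others bid (3, 3, 3, 3): truth gives 3; no alternative beats it.
Others bid (3, 3, 3, 14): truth gives 0; no alternative beats it.
(Checking all 256 profiles: 4 have a profitable deviation, 252 do not.)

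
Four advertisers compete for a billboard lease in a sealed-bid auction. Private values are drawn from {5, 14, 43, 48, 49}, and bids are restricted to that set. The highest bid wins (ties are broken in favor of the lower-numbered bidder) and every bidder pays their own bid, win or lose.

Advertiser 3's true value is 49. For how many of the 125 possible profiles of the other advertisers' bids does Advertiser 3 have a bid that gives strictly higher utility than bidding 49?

81

Others bid (5, 5, 5): truth gives 0; bid 14 gives 35 > 0. Violating.
Others bid (5, 5, 14): truth gives 0; bid 14 gives 35 > 0. Violating.
Others bid (5, 5, 43): truth gives 0; bid 43 gives 6 > 0. Violating.
Others bid (5, 5, 48): truth gives 0; bid 48 gives 1 > 0. Violating.
Others bid (5, 5, 49): truth gives 0; no alternative beats it.
Others bid (5, 14, 49): truth gives 0; no alternative beats it.
(Checking all 125 profiles: 81 have a profitable deviation, 44 do not.)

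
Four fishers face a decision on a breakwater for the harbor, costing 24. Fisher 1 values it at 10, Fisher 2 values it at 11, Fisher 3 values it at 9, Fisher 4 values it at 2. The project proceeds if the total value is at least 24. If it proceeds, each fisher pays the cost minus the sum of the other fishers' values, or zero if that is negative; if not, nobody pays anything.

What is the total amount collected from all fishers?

6

Total value 32 ≥ cost 24, so it is built.
Fisher 1: others sum to 22; max(0, 24 - 22) = 2.
Fisher 2: others sum to 21; max(0, 24 - 21) = 3.
Fisher 3: others sum to 23; max(0, 24 - 23) = 1.
Fisher 4: others sum to 30; max(0, 24 - 30) = 0.
Total collected = 2 + 3 + 1 + 0 = 6.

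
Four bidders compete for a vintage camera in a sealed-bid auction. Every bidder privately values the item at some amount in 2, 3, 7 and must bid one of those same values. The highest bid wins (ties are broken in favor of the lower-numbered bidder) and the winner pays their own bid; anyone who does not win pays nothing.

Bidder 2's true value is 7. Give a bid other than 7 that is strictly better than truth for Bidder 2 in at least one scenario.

3

Suppose Bidder 1 bids 2, Bidder 3 bids 2 and Bidder 4 bids 2.
Bid 7: wins, pays 7, utility 7 - 7 = 0.
Bid 3: wins, pays 3, utility 7 - 3 = 4.
So bidding 3 beats truth here (4 > 0).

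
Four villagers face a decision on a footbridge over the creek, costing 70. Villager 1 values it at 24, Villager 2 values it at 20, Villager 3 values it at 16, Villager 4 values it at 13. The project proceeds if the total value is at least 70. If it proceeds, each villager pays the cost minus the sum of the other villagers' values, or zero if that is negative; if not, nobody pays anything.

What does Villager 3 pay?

Total value 73 ≥ cost 70, so the project is built.
The other villagers' values sum to 57.
Cost minus that sum is 70 - 57 = 13.

13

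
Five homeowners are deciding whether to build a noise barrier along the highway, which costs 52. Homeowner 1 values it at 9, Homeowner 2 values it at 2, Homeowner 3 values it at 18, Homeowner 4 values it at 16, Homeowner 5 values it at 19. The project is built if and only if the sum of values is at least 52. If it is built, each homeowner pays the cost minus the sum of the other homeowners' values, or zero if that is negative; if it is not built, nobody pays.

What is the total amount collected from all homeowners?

Total value 64 ≥ cost 52, so it is built.
Homeowner 1: others sum to 55; max(0, 52 - 55) = 0.
Homeowner 2: others sum to 62; max(0, 52 - 62) = 0.
Homeowner 3: others sum to 46; max(0, 52 - 46) = 6.
Homeowner 4: others sum to 48; max(0, 52 - 48) = 4.
Homeowner 5: others sum to 45; max(0, 52 - 45) = 7.
Total collected = 0 + 0 + 6 + 4 + 7 = 17.

17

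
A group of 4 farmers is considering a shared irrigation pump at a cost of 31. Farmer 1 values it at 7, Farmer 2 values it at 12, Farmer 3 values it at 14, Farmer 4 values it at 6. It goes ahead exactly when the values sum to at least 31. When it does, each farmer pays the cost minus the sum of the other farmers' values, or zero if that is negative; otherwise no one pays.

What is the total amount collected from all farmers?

Total value 39 ≥ cost 31, so it is built.
Farmer 1: others sum to 32; max(0, 31 - 32) = 0.
Farmer 2: others sum to 27; max(0, 31 - 27) = 4.
Farmer 3: others sum to 25; max(0, 31 - 25) = 6.
Farmer 4: others sum to 33; max(0, 31 - 33) = 0.
Total collected = 0 + 4 + 6 + 0 = 10.

10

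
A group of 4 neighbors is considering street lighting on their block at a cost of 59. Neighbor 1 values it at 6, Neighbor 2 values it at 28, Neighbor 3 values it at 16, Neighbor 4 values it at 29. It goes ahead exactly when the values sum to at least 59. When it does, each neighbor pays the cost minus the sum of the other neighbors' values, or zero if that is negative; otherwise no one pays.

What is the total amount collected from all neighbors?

Total value 79 ≥ cost 59, so it is built.
Neighbor 1: others sum to 73; max(0, 59 - 73) = 0.
Neighbor 2: others sum to 51; max(0, 59 - 51) = 8.
Neighbor 3: others sum to 63; max(0, 59 - 63) = 0.
Neighbor 4: others sum to 50; max(0, 59 - 50) = 9.
Total collected = 0 + 8 + 0 + 9 = 17.

17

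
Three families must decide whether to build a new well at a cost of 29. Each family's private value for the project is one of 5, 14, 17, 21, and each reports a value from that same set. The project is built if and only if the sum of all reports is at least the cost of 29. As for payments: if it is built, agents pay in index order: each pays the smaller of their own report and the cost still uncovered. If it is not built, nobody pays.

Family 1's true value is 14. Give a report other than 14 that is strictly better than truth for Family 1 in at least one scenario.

Suppose Family 2 reports 5 and Family 3 reports 21.
Report 14: project built, pays 14, utility 14 - 14 = 0.
Report 5: project built, pays 5, utility 14 - 5 = 9.
So reporting 5 beats truth here (9 > 0).

5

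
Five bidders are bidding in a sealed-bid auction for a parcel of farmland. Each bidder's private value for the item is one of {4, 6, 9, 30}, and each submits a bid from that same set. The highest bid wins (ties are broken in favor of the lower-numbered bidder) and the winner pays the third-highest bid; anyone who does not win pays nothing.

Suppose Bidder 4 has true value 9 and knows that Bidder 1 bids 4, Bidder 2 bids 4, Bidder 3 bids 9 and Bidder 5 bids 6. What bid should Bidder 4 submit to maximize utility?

Bid 4: loses, pays 0, utility 0.
Bid 6: loses, pays 0, utility 0.
Bid 9: loses, pays 0, utility 0.
Bid 30: wins, pays 6, utility 9 - 6 = 3.
The best choice is 30 with utility 3.

30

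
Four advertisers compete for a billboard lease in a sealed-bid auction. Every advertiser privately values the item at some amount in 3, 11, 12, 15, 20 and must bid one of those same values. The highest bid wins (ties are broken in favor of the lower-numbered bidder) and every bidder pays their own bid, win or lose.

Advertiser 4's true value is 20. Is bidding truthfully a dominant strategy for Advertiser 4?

Consider the case where Advertiser 1 bids 3, Advertiser 2 bids 3 and Advertiser 3 bids 3.
Truthful bid 20: wins, pays 20, utility 20 - 20 = 0.
Bid 11 instead: wins, pays 11, utility 20 - 11 = 9.
Since 9 > 0, bidding 11 is strictly better here, so truthful bidding is not dominant.

No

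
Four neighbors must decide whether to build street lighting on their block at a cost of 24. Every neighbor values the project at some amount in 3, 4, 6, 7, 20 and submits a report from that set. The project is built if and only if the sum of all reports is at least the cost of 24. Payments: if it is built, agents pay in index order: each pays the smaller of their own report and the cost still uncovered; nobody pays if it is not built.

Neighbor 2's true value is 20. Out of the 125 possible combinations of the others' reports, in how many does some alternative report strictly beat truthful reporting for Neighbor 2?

Others report (3, 3, 20): truth gives 0; report 3 gives 17 > 0. Violating.
Others report (3, 4, 20): truth gives 0; report 3 gives 17 > 0. Violating.
Others report (3, 6, 20): truth gives 0; report 3 gives 17 > 0. Violating.
Others report (3, 7, 7): truth gives 0; report 7 gives 13 > 0. Violating.
Others report (3, 3, 3): truth gives 0; no alternative beats it.
Others report (3, 3, 4): truth gives 0; no alternative beats it.
(Checking all 125 profiles: 81 have a profitable deviation, 44 do not.)

81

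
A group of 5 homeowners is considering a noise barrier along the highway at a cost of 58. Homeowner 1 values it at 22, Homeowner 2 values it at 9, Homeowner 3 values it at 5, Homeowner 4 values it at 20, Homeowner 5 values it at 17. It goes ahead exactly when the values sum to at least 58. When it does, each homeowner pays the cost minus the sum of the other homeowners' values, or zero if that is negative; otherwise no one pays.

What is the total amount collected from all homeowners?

Total value 73 ≥ cost 58, so it is built.
Homeowner 1: others sum to 51; max(0, 58 - 51) = 7.
Homeowner 2: others sum to 64; max(0, 58 - 64) = 0.
Homeowner 3: others sum to 68; max(0, 58 - 68) = 0.
Homeowner 4: others sum to 53; max(0, 58 - 53) = 5.
Homeowner 5: others sum to 56; max(0, 58 - 56) = 2.
Total collected = 7 + 0 + 0 + 5 + 2 = 14.

14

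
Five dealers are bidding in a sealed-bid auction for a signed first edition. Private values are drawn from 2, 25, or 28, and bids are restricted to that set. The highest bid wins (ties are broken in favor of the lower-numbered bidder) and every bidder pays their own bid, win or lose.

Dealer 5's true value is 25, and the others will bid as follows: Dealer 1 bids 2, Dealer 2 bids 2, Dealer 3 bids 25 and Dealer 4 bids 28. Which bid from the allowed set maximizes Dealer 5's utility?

Bid 2: loses but pays 2, utility -2.
Bid 25: loses but pays 25, utility -25.
Bid 28: loses but pays 28, utility -28.
The best choice is 2 with utility -2.

2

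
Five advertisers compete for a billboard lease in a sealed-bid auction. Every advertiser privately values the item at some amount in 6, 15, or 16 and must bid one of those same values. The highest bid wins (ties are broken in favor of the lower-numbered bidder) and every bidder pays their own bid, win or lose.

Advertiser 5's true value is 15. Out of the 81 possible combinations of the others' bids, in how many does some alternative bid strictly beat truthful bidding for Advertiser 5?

80

Others bid (6, 6, 6, 15): truth gives -15; bid 16 gives -1 > -15. Violating.
Others bid (6, 6, 6, 16): truth gives -15; bid 6 gives -6 > -15. Violating.
Others bid (6, 6, 15, 6): truth gives -15; bid 16 gives -1 > -15. Violating.
Others bid (6, 6, 15, 15): truth gives -15; bid 16 gives -1 > -15. Violating.
Others bid (6, 6, 6, 6): truth gives 0; no alternative beats it.
(Checking all 81 profiles: 80 have a profitable deviation, 1 does not.)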